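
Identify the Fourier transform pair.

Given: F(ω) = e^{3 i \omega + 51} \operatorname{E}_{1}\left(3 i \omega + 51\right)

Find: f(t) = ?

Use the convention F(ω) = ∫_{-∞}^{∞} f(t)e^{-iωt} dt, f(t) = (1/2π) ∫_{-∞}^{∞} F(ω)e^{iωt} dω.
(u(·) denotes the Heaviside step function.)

f(t) = \frac{e^{- 17 t} u\left(t\right)}{t + 3}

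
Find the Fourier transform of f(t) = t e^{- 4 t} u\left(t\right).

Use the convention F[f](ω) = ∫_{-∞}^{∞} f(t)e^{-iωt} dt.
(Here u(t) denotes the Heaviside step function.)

F(ω) = \frac{1}{\left(i \omega + 4\right)^{2}}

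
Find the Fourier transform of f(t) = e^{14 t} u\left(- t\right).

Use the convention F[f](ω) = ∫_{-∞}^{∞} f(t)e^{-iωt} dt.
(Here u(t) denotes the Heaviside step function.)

F(ω) = \frac{i}{\omega + 14 i}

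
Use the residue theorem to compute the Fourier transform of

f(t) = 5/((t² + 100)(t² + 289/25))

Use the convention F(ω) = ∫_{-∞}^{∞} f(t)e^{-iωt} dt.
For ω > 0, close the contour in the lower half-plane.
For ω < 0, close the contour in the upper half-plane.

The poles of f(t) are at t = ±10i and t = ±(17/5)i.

Let g(z) = f(z)e^{-iωz}; for large |z| the factor e^{-iωz} decays in the lower half-plane when ω > 0 and in the upper half-plane when ω < 0.

Case ω > 0 (lower half-plane, clockwise contour ⇒ F(ω) = -2πi·ΣRes):
  Res_{z = - 10 i} g(z) = - \frac{25 i e^{- 10 \omega}}{8844}
  Res_{z = - \frac{17 i}{5}} g(z) = \frac{625 i e^{- \frac{17 \omega}{5}}}{75174}
  F(ω) = -2πi·ΣRes = - \frac{25 \pi e^{- 10 \omega}}{4422} + \frac{625 \pi e^{- \frac{17 \omega}{5}}}{37587}

Case ω < 0 (upper half-plane, counterclockwise contour ⇒ F(ω) = +2πi·ΣRes):
  Res_{z = 10 i} g(z) = \frac{25 i e^{10 \omega}}{8844}
  Res_{z = \frac{17 i}{5}} g(z) = - \frac{625 i e^{\frac{17 \omega}{5}}}{75174}
  F(ω) = 2πi·ΣRes = \frac{25 \pi \left(50 e^{\frac{17 \omega}{5}} - 17 e^{10 \omega}\right)}{75174}

Both cases combine into a single formula in |ω|:

F(ω) = - \frac{25 \pi e^{- 10 \left|{\omega}\right|}}{4422} + \frac{625 \pi e^{- \frac{17 \left|{\omega}\right|}{5}}}{37587}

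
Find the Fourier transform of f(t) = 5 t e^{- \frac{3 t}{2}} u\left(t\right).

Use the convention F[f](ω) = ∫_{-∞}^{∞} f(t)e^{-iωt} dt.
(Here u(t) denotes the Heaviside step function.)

F(ω) = \frac{20}{\left(2 i \omega + 3\right)^{2}}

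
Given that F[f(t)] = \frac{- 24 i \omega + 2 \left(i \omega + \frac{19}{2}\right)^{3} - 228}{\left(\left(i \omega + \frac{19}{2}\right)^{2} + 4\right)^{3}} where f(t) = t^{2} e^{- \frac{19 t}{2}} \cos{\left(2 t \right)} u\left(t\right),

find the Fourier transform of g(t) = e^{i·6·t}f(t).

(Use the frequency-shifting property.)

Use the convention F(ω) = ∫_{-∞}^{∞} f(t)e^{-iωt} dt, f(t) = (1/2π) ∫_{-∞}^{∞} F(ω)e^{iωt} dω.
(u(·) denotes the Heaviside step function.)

F[g](ω) = \frac{16 \left(96 i \left(6 - \omega\right) + \left(2 i \left(\omega - 6\right) + 19\right)^{3} - 912\right)}{\left(\left(2 i \left(\omega - 6\right) + 19\right)^{2} + 16\right)^{3}}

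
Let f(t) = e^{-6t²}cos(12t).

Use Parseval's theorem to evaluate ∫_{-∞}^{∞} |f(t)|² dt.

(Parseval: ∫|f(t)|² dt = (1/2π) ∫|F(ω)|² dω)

∫|f(t)|² dt = \frac{\sqrt{3} \sqrt{\pi} \left(1 + e^{12}\right)}{12 e^{12}}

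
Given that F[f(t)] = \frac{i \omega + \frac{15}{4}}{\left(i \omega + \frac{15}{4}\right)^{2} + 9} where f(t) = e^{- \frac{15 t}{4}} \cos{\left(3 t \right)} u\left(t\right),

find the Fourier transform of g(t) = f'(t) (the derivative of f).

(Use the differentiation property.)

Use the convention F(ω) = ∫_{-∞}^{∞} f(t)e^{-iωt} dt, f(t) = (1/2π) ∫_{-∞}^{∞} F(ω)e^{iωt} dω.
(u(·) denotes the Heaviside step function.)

F[g](ω) = \frac{4 i \omega \left(4 i \omega + 15\right)}{\left(4 i \omega + 15\right)^{2} + 144}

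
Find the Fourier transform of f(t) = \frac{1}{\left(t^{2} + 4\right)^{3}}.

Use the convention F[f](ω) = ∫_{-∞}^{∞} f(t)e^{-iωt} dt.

F(ω) = \frac{\pi \left(4 \omega^{2} + 6 \left|{\omega}\right| + 3\right) e^{- 2 \left|{\omega}\right|}}{256}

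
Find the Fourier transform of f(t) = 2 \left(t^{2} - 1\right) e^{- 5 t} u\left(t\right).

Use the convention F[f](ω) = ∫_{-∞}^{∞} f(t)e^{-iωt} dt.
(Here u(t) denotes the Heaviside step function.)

F(ω) = \frac{2 \left(2 i \omega - \left(i \omega + 5\right)^{3} + 10\right)}{\left(i \omega + 5\right)^{4}}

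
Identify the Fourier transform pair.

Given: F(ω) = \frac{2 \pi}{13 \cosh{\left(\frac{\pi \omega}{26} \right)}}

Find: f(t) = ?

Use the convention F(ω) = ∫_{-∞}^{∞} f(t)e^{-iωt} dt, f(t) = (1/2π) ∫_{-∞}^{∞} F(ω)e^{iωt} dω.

f(t) = \frac{2}{\cosh{\left(13 t \right)}}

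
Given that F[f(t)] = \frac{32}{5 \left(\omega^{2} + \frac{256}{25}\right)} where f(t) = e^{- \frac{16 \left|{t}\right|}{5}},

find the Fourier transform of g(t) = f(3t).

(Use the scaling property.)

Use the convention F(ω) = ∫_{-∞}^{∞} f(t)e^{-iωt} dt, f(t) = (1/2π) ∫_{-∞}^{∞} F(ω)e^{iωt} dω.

F[g](ω) = \frac{480}{25 \omega^{2} + 2304}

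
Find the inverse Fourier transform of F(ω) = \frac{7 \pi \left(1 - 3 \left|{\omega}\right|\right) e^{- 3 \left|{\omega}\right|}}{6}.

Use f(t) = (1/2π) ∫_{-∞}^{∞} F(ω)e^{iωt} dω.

f(t) = \frac{7 t^{2}}{\left(t^{2} + 9\right)^{2}}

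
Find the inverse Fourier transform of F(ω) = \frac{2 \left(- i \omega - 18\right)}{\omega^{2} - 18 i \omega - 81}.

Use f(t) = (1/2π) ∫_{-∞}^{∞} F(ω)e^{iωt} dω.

f(t) = 2 \left(9 t + 1\right) e^{- 9 t} u\left(t\right)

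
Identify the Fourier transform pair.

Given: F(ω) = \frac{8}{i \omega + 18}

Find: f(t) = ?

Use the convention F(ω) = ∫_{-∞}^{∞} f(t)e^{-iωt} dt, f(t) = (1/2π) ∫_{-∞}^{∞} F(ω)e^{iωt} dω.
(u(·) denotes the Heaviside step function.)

f(t) = 8 e^{- 18 t} u\left(t\right)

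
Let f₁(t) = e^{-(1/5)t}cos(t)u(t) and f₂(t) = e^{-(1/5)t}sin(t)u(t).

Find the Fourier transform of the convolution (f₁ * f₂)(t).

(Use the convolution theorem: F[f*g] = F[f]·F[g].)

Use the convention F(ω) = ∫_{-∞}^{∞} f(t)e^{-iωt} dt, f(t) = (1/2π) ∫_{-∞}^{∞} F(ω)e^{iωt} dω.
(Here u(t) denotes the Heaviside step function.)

F[f₁*f₂](ω) = \frac{125 \left(5 i \omega + 1\right)}{\left(\left(5 i \omega + 1\right)^{2} + 25\right)^{2}}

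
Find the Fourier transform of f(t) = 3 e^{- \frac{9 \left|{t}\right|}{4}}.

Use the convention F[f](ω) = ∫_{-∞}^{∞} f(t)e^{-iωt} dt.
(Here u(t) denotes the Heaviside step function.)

F(ω) = \frac{216}{16 \omega^{2} + 81}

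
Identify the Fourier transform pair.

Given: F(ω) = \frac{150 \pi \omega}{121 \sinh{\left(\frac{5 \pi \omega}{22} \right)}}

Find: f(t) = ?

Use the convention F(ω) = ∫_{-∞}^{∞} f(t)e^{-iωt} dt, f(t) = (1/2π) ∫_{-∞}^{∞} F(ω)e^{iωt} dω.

f(t) = \frac{6}{\cosh^{2}{\left(\frac{11 t}{5} \right)}}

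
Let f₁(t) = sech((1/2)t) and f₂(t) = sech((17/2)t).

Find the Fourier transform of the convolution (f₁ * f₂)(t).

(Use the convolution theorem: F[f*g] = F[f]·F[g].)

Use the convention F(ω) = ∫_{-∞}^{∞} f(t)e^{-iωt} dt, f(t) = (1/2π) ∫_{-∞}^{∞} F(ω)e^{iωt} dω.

F[f₁*f₂](ω) = \frac{4 \pi^{2}}{17 \cosh{\left(\frac{\pi \omega}{17} \right)} \cosh{\left(\pi \omega \right)}}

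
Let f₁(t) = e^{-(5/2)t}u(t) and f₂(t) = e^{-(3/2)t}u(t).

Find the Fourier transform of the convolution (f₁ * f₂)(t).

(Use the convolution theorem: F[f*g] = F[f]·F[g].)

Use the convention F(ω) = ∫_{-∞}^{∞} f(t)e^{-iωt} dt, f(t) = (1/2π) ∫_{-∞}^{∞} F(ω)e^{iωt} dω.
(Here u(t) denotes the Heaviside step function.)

F[f₁*f₂](ω) = \frac{4}{- 4 \omega^{2} + 16 i \omega + 15}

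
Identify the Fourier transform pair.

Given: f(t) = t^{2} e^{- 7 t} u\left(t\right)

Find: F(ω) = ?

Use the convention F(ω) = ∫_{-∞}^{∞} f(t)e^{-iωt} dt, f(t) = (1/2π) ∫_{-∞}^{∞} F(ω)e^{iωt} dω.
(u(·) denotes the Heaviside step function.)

F(ω) = \frac{2}{\left(i \omega + 7\right)^{3}}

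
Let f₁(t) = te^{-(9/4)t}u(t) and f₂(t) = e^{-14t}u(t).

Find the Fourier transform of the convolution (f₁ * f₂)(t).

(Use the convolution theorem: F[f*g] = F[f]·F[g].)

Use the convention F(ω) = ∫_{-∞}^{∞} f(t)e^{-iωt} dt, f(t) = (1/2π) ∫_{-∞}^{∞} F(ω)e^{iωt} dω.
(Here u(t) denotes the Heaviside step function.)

F[f₁*f₂](ω) = \frac{16}{\left(i \omega + 14\right) \left(4 i \omega + 9\right)^{2}}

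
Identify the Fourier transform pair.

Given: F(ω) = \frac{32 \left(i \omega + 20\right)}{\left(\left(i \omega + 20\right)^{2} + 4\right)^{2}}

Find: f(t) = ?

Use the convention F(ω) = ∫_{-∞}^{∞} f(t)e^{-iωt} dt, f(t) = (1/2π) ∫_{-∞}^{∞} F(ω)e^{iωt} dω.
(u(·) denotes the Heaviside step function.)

f(t) = 8 t e^{- 20 t} \sin{\left(2 t \right)} u\left(t\right)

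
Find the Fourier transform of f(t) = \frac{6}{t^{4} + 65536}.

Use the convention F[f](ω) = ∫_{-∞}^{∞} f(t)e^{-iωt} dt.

F(ω) = \frac{3 \pi e^{- 8 \sqrt{2} \left|{\omega}\right|} \sin{\left(8 \sqrt{2} \left|{\omega}\right| + \frac{\pi}{4} \right)}}{2048}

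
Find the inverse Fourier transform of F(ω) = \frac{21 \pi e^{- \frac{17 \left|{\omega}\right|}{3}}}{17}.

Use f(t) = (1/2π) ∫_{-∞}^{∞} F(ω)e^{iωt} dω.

f(t) = \frac{7}{t^{2} + \frac{289}{9}}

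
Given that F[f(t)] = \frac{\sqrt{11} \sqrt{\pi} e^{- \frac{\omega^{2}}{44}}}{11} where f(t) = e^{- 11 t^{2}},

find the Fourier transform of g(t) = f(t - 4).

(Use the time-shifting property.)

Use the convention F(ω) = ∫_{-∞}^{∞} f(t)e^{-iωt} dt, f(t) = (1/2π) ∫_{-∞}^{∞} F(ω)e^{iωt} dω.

F[g](ω) = \frac{\sqrt{11} \sqrt{\pi} e^{- \frac{\omega \left(\omega + 176 i\right)}{44}}}{11}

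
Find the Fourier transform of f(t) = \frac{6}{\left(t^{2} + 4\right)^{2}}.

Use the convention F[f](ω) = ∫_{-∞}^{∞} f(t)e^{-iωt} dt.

F(ω) = \frac{3 \pi \left(2 \left|{\omega}\right| + 1\right) e^{- 2 \left|{\omega}\right|}}{8}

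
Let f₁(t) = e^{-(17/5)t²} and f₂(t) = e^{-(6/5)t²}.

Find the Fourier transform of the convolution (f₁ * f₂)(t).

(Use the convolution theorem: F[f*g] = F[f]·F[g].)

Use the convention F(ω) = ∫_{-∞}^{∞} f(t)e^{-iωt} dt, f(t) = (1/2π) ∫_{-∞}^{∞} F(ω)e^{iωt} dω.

F[f₁*f₂](ω) = \frac{5 \sqrt{102} \pi e^{- \frac{115 \omega^{2}}{408}}}{102}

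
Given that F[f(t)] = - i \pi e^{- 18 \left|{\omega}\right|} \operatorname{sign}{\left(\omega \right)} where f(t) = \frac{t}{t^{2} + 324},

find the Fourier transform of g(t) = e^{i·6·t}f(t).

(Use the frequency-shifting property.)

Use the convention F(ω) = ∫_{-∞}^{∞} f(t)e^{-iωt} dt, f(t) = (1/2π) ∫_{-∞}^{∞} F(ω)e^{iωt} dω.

F[g](ω) = - i \pi e^{- 18 \left|{\omega - 6}\right|} \operatorname{sign}{\left(\omega - 6 \right)}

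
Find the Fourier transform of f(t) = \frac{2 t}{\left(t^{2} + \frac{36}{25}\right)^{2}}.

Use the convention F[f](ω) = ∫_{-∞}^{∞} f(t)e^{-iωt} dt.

F(ω) = - \frac{5 i \pi \omega e^{- \frac{6 \left|{\omega}\right|}{5}}}{6}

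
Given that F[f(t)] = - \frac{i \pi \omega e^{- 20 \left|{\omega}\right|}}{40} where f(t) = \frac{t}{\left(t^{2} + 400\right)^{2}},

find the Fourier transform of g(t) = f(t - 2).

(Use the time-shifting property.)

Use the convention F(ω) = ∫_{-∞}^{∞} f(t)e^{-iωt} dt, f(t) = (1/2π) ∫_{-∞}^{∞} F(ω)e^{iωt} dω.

F[g](ω) = - \frac{i \pi \omega e^{- 2 i \omega - 20 \left|{\omega}\right|}}{40}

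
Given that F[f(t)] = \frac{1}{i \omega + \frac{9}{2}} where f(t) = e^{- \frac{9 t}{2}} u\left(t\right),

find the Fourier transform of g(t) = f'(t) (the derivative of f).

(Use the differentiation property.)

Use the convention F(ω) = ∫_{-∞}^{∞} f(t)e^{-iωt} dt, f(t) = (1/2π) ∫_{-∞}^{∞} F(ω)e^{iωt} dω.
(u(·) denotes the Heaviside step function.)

F[g](ω) = \frac{2 \omega}{2 \omega - 9 i}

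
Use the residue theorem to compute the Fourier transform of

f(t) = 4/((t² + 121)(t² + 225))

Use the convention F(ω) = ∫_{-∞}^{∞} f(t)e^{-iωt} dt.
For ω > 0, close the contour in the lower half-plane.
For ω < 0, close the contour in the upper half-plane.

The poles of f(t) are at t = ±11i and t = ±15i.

Let g(z) = f(z)e^{-iωz}; for large |z| the factor e^{-iωz} decays in the lower half-plane when ω > 0 and in the upper half-plane when ω < 0.

Case ω > 0 (lower half-plane, clockwise contour ⇒ F(ω) = -2πi·ΣRes):
  Res_{z = - 11 i} g(z) = \frac{i e^{- 11 \omega}}{572}
  Res_{z = - 15 i} g(z) = - \frac{i e^{- 15 \omega}}{780}
  F(ω) = -2πi·ΣRes = \frac{\pi \left(15 e^{4 \omega} - 11\right) e^{- 15 \omega}}{4290}

Case ω < 0 (upper half-plane, counterclockwise contour ⇒ F(ω) = +2πi·ΣRes):
  Res_{z = 11 i} g(z) = - \frac{i e^{11 \omega}}{572}
  Res_{z = 15 i} g(z) = \frac{i e^{15 \omega}}{780}
  F(ω) = 2πi·ΣRes = \frac{\pi \left(15 - 11 e^{4 \omega}\right) e^{11 \omega}}{4290}

Both cases combine into a single formula in |ω|:

F(ω) = \frac{\pi \left(15 e^{4 \left|{\omega}\right|} - 11\right) e^{- 15 \left|{\omega}\right|}}{4290}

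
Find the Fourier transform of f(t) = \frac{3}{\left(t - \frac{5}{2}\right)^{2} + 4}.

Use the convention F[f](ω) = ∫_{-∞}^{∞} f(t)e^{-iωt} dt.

F(ω) = \frac{3 \pi e^{- \frac{5 i \omega}{2} - 2 \left|{\omega}\right|}}{2}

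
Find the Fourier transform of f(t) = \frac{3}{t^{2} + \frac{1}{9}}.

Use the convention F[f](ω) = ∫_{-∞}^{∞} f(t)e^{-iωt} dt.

F(ω) = 9 \pi e^{- \frac{\left|{\omega}\right|}{3}}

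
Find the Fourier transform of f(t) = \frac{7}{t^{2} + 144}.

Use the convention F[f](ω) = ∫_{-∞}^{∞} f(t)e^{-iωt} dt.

F(ω) = \frac{7 \pi e^{- 12 \left|{\omega}\right|}}{12}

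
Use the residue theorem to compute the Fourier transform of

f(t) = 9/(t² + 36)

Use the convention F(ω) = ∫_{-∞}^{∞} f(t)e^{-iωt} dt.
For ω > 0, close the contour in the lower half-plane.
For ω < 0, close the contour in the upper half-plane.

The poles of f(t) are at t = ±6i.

Let g(z) = f(z)e^{-iωz}; for large |z| the factor e^{-iωz} decays in the lower half-plane when ω > 0 and in the upper half-plane when ω < 0.

Case ω > 0 (lower half-plane, clockwise contour ⇒ F(ω) = -2πi·ΣRes):
  Res_{z = - 6 i} g(z) = \frac{3 i e^{- 6 \omega}}{4}
  F(ω) = -2πi·ΣRes = \frac{3 \pi e^{- 6 \omega}}{2}

Case ω < 0 (upper half-plane, counterclockwise contour ⇒ F(ω) = +2πi·ΣRes):
  Res_{z = 6 i} g(z) = - \frac{3 i e^{6 \omega}}{4}
  F(ω) = 2πi·ΣRes = \frac{3 \pi e^{6 \omega}}{2}

Both cases combine into a single formula in |ω|:

F(ω) = \frac{3 \pi e^{- 6 \left|{\omega}\right|}}{2}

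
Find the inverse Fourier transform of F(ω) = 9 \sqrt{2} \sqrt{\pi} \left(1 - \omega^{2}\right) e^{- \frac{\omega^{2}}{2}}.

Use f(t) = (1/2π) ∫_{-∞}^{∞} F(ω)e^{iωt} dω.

f(t) = 9 t^{2} e^{- \frac{t^{2}}{2}}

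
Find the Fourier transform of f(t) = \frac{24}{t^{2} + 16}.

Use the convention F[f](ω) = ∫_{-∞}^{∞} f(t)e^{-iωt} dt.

F(ω) = 6 \pi e^{- 4 \left|{\omega}\right|}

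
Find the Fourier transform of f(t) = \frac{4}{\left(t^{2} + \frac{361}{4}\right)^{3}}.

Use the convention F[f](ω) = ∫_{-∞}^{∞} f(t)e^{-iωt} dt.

F(ω) = \frac{4 \pi \left(361 \omega^{2} + 114 \left|{\omega}\right| + 12\right) e^{- \frac{19 \left|{\omega}\right|}{2}}}{2476099}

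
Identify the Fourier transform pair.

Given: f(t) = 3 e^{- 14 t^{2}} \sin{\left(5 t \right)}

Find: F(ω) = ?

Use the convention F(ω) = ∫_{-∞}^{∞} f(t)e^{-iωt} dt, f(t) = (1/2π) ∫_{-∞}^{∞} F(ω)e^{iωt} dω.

F(ω) = \frac{3 \sqrt{14} i \sqrt{\pi} \left(1 - e^{\frac{5 \omega}{14}}\right) e^{- \frac{\omega^{2}}{56} - \frac{5 \omega}{28} - \frac{25}{56}}}{28}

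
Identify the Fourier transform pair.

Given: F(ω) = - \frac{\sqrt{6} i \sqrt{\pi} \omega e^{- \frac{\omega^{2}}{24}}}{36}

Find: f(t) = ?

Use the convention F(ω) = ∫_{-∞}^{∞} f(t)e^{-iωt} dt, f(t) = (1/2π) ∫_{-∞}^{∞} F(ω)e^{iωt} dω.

f(t) = 2 t e^{- 6 t^{2}}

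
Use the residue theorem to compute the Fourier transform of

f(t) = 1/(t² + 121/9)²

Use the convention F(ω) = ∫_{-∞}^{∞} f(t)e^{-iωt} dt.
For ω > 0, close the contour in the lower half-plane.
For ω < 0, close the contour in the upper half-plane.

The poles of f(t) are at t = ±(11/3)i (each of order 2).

Let g(z) = f(z)e^{-iωz}; for large |z| the factor e^{-iωz} decays in the lower half-plane when ω > 0 and in the upper half-plane when ω < 0.

Case ω > 0 (lower half-plane, clockwise contour ⇒ F(ω) = -2πi·ΣRes):
  Res_{z = - \frac{11 i}{3}} g(z) = \frac{9 i \left(11 \omega + 3\right) e^{- \frac{11 \omega}{3}}}{5324} (pole of order 2)
  F(ω) = -2πi·ΣRes = \frac{9 \pi \left(11 \omega + 3\right) e^{- \frac{11 \omega}{3}}}{2662}

Case ω < 0 (upper half-plane, counterclockwise contour ⇒ F(ω) = +2πi·ΣRes):
  Res_{z = \frac{11 i}{3}} g(z) = \frac{9 i \left(11 \omega - 3\right) e^{\frac{11 \omega}{3}}}{5324} (pole of order 2)
  F(ω) = 2πi·ΣRes = \frac{9 \pi \left(3 - 11 \omega\right) e^{\frac{11 \omega}{3}}}{2662}

Both cases combine into a single formula in |ω|:

F(ω) = \frac{9 \pi \left(11 \left|{\omega}\right| + 3\right) e^{- \frac{11 \left|{\omega}\right|}{3}}}{2662}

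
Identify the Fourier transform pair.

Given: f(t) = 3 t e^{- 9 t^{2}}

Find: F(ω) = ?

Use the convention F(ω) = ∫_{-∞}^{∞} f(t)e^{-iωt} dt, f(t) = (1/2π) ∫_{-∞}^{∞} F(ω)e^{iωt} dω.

F(ω) = - \frac{i \sqrt{\pi} \omega e^{- \frac{\omega^{2}}{36}}}{18}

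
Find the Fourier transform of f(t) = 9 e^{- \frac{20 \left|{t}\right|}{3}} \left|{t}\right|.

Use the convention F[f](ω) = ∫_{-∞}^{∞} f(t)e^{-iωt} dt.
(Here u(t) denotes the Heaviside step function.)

F(ω) = \frac{162 \left(400 - 9 \omega^{2}\right)}{\left(9 \omega^{2} + 400\right)^{2}}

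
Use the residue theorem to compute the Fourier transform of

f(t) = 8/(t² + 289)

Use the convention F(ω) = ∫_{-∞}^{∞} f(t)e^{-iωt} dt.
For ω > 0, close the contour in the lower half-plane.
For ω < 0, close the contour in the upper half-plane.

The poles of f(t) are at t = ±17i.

Let g(z) = f(z)e^{-iωz}; for large |z| the factor e^{-iωz} decays in the lower half-plane when ω > 0 and in the upper half-plane when ω < 0.

Case ω > 0 (lower half-plane, clockwise contour ⇒ F(ω) = -2πi·ΣRes):
  Res_{z = - 17 i} g(z) = \frac{4 i e^{- 17 \omega}}{17}
  F(ω) = -2πi·ΣRes = \frac{8 \pi e^{- 17 \omega}}{17}

Case ω < 0 (upper half-plane, counterclockwise contour ⇒ F(ω) = +2πi·ΣRes):
  Res_{z = 17 i} g(z) = - \frac{4 i e^{17 \omega}}{17}
  F(ω) = 2πi·ΣRes = \frac{8 \pi e^{17 \omega}}{17}

Both cases combine into a single formula in |ω|:

F(ω) = \frac{8 \pi e^{- 17 \left|{\omega}\right|}}{17}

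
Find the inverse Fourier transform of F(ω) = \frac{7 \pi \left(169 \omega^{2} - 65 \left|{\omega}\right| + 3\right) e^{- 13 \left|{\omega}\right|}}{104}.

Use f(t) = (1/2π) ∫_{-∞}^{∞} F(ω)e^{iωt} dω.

f(t) = \frac{7 t^{4}}{\left(t^{2} + 169\right)^{3}}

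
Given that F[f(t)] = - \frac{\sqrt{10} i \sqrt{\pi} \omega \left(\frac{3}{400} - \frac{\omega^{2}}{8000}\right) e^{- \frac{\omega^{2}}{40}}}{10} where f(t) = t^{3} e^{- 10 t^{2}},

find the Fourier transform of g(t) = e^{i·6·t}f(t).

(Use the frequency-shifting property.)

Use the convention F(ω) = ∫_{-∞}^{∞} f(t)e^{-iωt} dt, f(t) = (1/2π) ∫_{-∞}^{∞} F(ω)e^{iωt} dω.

F[g](ω) = \frac{\sqrt{10} i \sqrt{\pi} \left(\omega - 6\right) \left(\left(\omega - 6\right)^{2} - 60\right) e^{- \frac{\left(\omega - 6\right)^{2}}{40}}}{80000}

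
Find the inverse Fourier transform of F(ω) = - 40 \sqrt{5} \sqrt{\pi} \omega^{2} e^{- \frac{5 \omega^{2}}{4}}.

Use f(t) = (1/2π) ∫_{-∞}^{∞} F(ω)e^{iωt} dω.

f(t) = 8 \left(\frac{4 t^{2}}{5} - 2\right) e^{- \frac{t^{2}}{5}}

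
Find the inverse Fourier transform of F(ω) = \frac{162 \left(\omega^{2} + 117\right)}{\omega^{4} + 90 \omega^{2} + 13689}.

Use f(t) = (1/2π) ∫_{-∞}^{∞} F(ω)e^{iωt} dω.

f(t) = 9 e^{- 9 \left|{t}\right|} \cos{\left(6 \left|{t}\right| \right)}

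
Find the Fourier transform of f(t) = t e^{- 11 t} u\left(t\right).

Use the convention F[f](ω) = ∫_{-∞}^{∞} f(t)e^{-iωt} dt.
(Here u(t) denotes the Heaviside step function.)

F(ω) = \frac{1}{\left(i \omega + 11\right)^{2}}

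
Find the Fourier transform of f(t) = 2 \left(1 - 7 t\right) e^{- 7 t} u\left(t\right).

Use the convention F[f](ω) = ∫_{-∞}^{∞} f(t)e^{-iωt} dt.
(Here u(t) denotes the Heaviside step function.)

F(ω) = \frac{2 i \omega}{- \omega^{2} + 14 i \omega + 49}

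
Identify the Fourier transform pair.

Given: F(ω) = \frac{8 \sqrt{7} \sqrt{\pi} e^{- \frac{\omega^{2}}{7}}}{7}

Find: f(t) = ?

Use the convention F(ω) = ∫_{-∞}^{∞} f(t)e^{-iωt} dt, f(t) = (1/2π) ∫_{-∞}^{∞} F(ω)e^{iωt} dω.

f(t) = 4 e^{- \frac{7 t^{2}}{4}}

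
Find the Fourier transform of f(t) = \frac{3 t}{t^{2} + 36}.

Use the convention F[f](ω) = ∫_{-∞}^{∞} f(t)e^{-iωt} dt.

F(ω) = - 3 i \pi e^{- 6 \left|{\omega}\right|} \operatorname{sign}{\left(\omega \right)}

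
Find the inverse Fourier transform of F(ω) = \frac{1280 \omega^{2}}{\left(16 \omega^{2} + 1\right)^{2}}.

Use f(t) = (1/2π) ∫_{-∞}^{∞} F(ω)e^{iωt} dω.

f(t) = 5 \left(1 - \frac{\left|{t}\right|}{4}\right) e^{- \frac{\left|{t}\right|}{4}}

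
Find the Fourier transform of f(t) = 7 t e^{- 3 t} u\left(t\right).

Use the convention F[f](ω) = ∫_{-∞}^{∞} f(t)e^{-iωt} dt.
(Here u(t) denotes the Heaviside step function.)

F(ω) = \frac{7}{\left(i \omega + 3\right)^{2}}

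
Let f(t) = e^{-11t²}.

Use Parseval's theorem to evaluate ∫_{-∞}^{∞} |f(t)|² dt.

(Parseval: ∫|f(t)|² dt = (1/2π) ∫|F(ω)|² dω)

∫|f(t)|² dt = \frac{\sqrt{22} \sqrt{\pi}}{22}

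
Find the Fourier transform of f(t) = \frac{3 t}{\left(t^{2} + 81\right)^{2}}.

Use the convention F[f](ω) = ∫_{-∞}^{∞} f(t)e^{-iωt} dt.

F(ω) = - \frac{i \pi \omega e^{- 9 \left|{\omega}\right|}}{6}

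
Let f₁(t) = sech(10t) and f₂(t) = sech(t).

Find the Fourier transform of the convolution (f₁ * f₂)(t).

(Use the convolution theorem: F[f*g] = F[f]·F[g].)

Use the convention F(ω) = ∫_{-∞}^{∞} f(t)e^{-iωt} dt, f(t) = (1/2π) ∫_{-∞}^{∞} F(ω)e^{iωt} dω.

F[f₁*f₂](ω) = \frac{\pi^{2}}{10 \cosh{\left(\frac{\pi \omega}{20} \right)} \cosh{\left(\frac{\pi \omega}{2} \right)}}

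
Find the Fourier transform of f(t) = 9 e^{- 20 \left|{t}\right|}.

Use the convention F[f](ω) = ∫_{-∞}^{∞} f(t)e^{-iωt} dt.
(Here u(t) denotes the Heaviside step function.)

F(ω) = \frac{360}{\omega^{2} + 400}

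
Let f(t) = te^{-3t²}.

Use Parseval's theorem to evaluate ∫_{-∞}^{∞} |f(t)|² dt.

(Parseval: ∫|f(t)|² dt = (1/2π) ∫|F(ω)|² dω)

∫|f(t)|² dt = \frac{\sqrt{6} \sqrt{\pi}}{72}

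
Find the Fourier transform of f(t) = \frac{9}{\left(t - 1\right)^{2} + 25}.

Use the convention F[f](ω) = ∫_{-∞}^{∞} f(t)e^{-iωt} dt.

F(ω) = \frac{9 \pi e^{- i \omega - 5 \left|{\omega}\right|}}{5}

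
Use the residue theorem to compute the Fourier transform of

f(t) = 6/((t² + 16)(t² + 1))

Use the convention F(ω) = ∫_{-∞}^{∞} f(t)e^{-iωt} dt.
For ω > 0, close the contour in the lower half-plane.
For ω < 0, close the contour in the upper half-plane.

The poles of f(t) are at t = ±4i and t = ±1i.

Let g(z) = f(z)e^{-iωz}; for large |z| the factor e^{-iωz} decays in the lower half-plane when ω > 0 and in the upper half-plane when ω < 0.

Case ω > 0 (lower half-plane, clockwise contour ⇒ F(ω) = -2πi·ΣRes):
  Res_{z = - 4 i} g(z) = - \frac{i e^{- 4 \omega}}{20}
  Res_{z = - i} g(z) = \frac{i e^{- \omega}}{5}
  F(ω) = -2πi·ΣRes = \frac{\pi \left(4 e^{3 \omega} - 1\right) e^{- 4 \omega}}{10}

Case ω < 0 (upper half-plane, counterclockwise contour ⇒ F(ω) = +2πi·ΣRes):
  Res_{z = 4 i} g(z) = \frac{i e^{4 \omega}}{20}
  Res_{z = i} g(z) = - \frac{i e^{\omega}}{5}
  F(ω) = 2πi·ΣRes = \frac{\pi \left(4 - e^{3 \omega}\right) e^{\omega}}{10}

Both cases combine into a single formula in |ω|:

F(ω) = \frac{\pi \left(4 e^{3 \left|{\omega}\right|} - 1\right) e^{- 4 \left|{\omega}\right|}}{10}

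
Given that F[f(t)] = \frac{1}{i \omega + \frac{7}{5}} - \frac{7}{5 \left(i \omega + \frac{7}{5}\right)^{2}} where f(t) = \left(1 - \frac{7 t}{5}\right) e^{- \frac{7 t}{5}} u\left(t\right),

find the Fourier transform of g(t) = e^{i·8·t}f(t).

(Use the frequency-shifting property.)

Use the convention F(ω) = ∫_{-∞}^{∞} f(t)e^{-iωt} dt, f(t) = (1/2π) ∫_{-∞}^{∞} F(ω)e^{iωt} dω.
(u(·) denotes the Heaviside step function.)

F[g](ω) = \frac{25 i \left(8 - \omega\right)}{25 \omega^{2} - 10 \omega \left(40 + 7 i\right) + 1551 + 560 i}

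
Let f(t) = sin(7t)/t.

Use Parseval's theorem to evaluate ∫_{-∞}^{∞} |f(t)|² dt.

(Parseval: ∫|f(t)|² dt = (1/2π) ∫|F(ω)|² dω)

∫|f(t)|² dt = 7 \pi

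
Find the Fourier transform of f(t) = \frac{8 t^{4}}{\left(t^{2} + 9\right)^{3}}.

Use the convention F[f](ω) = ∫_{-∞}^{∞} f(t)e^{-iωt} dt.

F(ω) = \pi \left(3 \omega^{2} - 5 \left|{\omega}\right| + 1\right) e^{- 3 \left|{\omega}\right|}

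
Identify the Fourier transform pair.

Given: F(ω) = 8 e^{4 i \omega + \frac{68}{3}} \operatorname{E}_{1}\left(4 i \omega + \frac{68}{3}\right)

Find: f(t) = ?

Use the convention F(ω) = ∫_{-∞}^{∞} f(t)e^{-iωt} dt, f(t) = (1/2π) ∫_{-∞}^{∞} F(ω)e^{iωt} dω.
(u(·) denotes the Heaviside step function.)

f(t) = \frac{8 e^{- \frac{17 t}{3}} u\left(t\right)}{t + 4}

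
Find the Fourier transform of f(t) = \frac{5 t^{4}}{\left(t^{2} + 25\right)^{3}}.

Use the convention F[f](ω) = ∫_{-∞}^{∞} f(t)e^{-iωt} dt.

F(ω) = \frac{\pi \left(25 \omega^{2} - 25 \left|{\omega}\right| + 3\right) e^{- 5 \left|{\omega}\right|}}{8}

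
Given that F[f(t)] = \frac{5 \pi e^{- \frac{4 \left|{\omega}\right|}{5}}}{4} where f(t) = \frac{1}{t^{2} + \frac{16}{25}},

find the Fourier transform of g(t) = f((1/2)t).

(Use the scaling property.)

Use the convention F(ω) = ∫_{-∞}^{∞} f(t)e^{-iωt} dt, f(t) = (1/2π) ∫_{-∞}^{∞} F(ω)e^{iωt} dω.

F[g](ω) = \frac{5 \pi e^{- \frac{8 \left|{\omega}\right|}{5}}}{2}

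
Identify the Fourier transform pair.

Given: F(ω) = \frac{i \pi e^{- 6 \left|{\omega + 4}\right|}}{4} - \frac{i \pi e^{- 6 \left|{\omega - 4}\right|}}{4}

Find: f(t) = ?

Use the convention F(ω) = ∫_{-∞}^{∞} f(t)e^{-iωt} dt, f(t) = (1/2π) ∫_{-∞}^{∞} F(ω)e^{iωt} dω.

f(t) = \frac{3 \sin{\left(4 t \right)}}{t^{2} + 36}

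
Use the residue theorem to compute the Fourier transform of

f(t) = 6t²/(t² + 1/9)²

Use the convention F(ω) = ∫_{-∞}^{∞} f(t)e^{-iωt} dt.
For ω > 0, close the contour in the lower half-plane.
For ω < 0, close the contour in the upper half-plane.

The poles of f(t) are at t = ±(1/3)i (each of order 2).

Let g(z) = f(z)e^{-iωz}; for large |z| the factor e^{-iωz} decays in the lower half-plane when ω > 0 and in the upper half-plane when ω < 0.

Case ω > 0 (lower half-plane, clockwise contour ⇒ F(ω) = -2πi·ΣRes):
  Res_{z = - \frac{i}{3}} g(z) = \frac{3 i \left(3 - \omega\right) e^{- \frac{\omega}{3}}}{2} (pole of order 2)
  F(ω) = -2πi·ΣRes = 3 \pi \left(3 - \omega\right) e^{- \frac{\omega}{3}}

Case ω < 0 (upper half-plane, counterclockwise contour ⇒ F(ω) = +2πi·ΣRes):
  Res_{z = \frac{i}{3}} g(z) = \frac{3 i \left(- \omega - 3\right) e^{\frac{\omega}{3}}}{2} (pole of order 2)
  F(ω) = 2πi·ΣRes = 3 \pi \left(\omega + 3\right) e^{\frac{\omega}{3}}

Both cases combine into a single formula in |ω|:

F(ω) = 3 \pi \left(3 - \left|{\omega}\right|\right) e^{- \frac{\left|{\omega}\right|}{3}}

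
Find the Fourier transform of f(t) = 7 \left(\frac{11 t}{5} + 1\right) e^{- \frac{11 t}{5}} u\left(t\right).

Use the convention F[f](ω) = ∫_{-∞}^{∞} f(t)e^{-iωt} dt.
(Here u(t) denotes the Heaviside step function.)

F(ω) = \frac{35 \left(- 5 i \omega - 22\right)}{25 \omega^{2} - 110 i \omega - 121}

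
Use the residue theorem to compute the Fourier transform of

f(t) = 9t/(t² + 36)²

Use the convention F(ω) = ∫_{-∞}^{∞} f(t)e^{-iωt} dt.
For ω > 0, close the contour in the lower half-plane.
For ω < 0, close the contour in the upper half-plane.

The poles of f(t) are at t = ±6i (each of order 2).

Let g(z) = f(z)e^{-iωz}; for large |z| the factor e^{-iωz} decays in the lower half-plane when ω > 0 and in the upper half-plane when ω < 0.

Case ω > 0 (lower half-plane, clockwise contour ⇒ F(ω) = -2πi·ΣRes):
  Res_{z = - 6 i} g(z) = \frac{3 \omega e^{- 6 \omega}}{8} (pole of order 2)
  F(ω) = -2πi·ΣRes = - \frac{3 i \pi \omega e^{- 6 \omega}}{4}

Case ω < 0 (upper half-plane, counterclockwise contour ⇒ F(ω) = +2πi·ΣRes):
  Res_{z = 6 i} g(z) = - \frac{3 \omega e^{6 \omega}}{8} (pole of order 2)
  F(ω) = 2πi·ΣRes = - \frac{3 i \pi \omega e^{6 \omega}}{4}

Both cases combine into a single formula in |ω|:

F(ω) = - \frac{3 i \pi \omega e^{- 6 \left|{\omega}\right|}}{4}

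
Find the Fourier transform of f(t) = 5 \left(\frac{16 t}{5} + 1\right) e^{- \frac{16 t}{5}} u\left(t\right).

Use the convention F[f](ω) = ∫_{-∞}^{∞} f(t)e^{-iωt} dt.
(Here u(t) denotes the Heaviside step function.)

F(ω) = \frac{25 \left(- 5 i \omega - 32\right)}{25 \omega^{2} - 160 i \omega - 256}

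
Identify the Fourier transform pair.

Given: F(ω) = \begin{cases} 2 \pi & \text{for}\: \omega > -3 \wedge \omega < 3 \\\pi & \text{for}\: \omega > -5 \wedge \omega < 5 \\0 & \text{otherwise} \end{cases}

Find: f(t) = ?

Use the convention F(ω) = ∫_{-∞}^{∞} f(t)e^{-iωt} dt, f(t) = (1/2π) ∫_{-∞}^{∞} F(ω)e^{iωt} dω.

f(t) = \frac{2 \sin{\left(4 t \right)} \cos{\left(t \right)}}{t}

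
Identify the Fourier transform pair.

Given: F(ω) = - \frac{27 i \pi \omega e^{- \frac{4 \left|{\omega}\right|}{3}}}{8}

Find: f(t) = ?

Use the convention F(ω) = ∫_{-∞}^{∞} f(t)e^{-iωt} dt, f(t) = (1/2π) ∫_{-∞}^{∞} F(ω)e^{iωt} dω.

f(t) = \frac{9 t}{\left(t^{2} + \frac{16}{9}\right)^{2}}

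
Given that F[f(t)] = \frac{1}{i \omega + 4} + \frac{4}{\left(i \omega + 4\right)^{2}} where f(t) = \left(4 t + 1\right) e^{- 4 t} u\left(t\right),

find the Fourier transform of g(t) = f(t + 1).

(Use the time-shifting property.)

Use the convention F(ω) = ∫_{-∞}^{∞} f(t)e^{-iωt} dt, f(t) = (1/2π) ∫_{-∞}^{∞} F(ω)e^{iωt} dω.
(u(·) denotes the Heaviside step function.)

F[g](ω) = \frac{\left(- i \omega - 8\right) e^{i \omega}}{\omega^{2} - 8 i \omega - 16}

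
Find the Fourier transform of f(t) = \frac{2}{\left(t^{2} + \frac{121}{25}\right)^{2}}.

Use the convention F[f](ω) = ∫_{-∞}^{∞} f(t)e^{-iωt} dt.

F(ω) = \frac{25 \pi \left(11 \left|{\omega}\right| + 5\right) e^{- \frac{11 \left|{\omega}\right|}{5}}}{1331}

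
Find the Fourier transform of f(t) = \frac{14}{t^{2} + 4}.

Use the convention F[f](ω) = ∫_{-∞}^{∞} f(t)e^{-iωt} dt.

F(ω) = 7 \pi e^{- 2 \left|{\omega}\right|}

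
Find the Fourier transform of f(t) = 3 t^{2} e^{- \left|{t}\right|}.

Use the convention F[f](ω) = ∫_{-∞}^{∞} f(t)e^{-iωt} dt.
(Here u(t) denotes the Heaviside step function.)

F(ω) = \frac{12 \left(1 - 3 \omega^{2}\right)}{\left(\omega^{2} + 1\right)^{3}}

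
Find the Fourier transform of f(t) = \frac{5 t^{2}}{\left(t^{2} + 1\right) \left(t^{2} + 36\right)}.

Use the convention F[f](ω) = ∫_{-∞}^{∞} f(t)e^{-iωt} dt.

F(ω) = \frac{\pi \left(6 - e^{5 \left|{\omega}\right|}\right) e^{- 6 \left|{\omega}\right|}}{7}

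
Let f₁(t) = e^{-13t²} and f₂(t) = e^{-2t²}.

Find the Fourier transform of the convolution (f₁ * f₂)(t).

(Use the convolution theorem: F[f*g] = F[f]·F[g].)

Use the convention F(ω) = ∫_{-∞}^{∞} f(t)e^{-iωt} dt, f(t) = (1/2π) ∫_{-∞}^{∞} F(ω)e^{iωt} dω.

F[f₁*f₂](ω) = \frac{\sqrt{26} \pi e^{- \frac{15 \omega^{2}}{104}}}{26}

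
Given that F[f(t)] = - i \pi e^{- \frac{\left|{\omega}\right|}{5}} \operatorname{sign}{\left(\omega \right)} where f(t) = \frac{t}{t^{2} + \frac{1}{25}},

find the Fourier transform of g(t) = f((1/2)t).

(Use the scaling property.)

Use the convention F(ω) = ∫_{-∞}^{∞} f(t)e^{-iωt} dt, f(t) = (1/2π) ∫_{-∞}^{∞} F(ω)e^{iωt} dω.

F[g](ω) = - 2 i \pi e^{- \frac{2 \left|{\omega}\right|}{5}} \operatorname{sign}{\left(\omega \right)}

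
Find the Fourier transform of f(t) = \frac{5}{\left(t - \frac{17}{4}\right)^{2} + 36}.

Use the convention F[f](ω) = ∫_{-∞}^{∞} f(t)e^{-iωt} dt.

F(ω) = \frac{5 \pi e^{- \frac{17 i \omega}{4} - 6 \left|{\omega}\right|}}{6}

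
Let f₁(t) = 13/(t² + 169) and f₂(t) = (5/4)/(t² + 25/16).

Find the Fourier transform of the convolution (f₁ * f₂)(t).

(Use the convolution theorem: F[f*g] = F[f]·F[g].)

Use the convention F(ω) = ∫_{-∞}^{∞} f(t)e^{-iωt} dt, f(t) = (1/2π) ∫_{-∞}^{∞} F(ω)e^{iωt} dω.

F[f₁*f₂](ω) = \pi^{2} e^{- \frac{57 \left|{\omega}\right|}{4}}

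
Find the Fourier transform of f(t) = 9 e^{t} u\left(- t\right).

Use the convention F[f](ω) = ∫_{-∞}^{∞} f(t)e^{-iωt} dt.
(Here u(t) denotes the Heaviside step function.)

F(ω) = \frac{9 i}{\omega + i}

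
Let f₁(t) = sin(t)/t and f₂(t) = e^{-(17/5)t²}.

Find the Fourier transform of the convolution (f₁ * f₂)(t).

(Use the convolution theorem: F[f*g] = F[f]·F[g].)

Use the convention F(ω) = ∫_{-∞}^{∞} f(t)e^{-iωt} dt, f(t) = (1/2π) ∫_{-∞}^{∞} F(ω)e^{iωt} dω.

F[f₁*f₂](ω) = \begin{cases} \frac{\sqrt{85} \pi^{\frac{3}{2}} e^{- \frac{5 \omega^{2}}{68}}}{17} & \text{for}\: \omega > -1 \wedge \omega < 1 \\0 & \text{otherwise} \end{cases}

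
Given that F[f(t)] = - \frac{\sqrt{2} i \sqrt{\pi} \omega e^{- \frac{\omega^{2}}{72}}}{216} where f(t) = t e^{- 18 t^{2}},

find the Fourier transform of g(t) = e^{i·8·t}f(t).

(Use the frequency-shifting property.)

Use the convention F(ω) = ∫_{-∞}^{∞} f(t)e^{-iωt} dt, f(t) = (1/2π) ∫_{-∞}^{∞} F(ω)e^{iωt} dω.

F[g](ω) = \frac{\sqrt{2} i \sqrt{\pi} \left(8 - \omega\right) e^{- \frac{\left(\omega - 8\right)^{2}}{72}}}{216}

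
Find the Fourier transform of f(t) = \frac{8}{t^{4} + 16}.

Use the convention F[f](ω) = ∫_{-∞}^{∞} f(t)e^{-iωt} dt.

F(ω) = \pi e^{- \sqrt{2} \left|{\omega}\right|} \sin{\left(\sqrt{2} \left|{\omega}\right| + \frac{\pi}{4} \right)}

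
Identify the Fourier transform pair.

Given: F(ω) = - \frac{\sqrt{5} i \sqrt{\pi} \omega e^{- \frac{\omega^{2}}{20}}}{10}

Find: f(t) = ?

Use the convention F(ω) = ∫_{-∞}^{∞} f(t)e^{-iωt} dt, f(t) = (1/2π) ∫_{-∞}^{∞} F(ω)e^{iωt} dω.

f(t) = 5 t e^{- 5 t^{2}}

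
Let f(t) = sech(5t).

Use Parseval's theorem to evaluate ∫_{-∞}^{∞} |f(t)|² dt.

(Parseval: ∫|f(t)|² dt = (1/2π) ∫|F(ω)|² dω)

∫|f(t)|² dt = \frac{2}{5}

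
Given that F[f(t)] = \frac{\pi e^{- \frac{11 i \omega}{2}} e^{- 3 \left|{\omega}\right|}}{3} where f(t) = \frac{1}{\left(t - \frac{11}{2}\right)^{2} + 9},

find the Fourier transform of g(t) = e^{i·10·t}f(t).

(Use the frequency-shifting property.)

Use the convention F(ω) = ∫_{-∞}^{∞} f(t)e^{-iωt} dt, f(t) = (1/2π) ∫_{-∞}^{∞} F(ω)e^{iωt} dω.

F[g](ω) = \frac{\pi e^{- \frac{11 i \left(\omega - 10\right)}{2} - 3 \left|{\omega - 10}\right|}}{3}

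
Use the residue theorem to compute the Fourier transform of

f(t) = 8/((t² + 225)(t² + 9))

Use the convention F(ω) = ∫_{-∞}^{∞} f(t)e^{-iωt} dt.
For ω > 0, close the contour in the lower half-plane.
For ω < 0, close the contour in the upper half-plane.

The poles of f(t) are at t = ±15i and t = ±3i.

Let g(z) = f(z)e^{-iωz}; for large |z| the factor e^{-iωz} decays in the lower half-plane when ω > 0 and in the upper half-plane when ω < 0.

Case ω > 0 (lower half-plane, clockwise contour ⇒ F(ω) = -2πi·ΣRes):
  Res_{z = - 15 i} g(z) = - \frac{i e^{- 15 \omega}}{810}
  Res_{z = - 3 i} g(z) = \frac{i e^{- 3 \omega}}{162}
  F(ω) = -2πi·ΣRes = \frac{\pi \left(5 e^{12 \omega} - 1\right) e^{- 15 \omega}}{405}

Case ω < 0 (upper half-plane, counterclockwise contour ⇒ F(ω) = +2πi·ΣRes):
  Res_{z = 15 i} g(z) = \frac{i e^{15 \omega}}{810}
  Res_{z = 3 i} g(z) = - \frac{i e^{3 \omega}}{162}
  F(ω) = 2πi·ΣRes = \frac{\pi \left(5 - e^{12 \omega}\right) e^{3 \omega}}{405}

Both cases combine into a single formula in |ω|:

F(ω) = \frac{\pi \left(5 e^{12 \left|{\omega}\right|} - 1\right) e^{- 15 \left|{\omega}\right|}}{405}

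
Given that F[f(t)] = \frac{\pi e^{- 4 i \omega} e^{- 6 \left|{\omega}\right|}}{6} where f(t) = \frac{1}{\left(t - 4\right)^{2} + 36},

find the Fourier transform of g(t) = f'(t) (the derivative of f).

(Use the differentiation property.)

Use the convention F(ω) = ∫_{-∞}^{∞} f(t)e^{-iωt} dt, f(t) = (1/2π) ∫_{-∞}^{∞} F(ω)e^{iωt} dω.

F[g](ω) = \frac{i \pi \omega e^{- 4 i \omega - 6 \left|{\omega}\right|}}{6}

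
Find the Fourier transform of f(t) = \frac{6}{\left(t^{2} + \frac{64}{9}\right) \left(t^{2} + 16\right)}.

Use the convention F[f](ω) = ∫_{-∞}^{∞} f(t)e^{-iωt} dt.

F(ω) = - \frac{27 \pi e^{- 4 \left|{\omega}\right|}}{160} + \frac{81 \pi e^{- \frac{8 \left|{\omega}\right|}{3}}}{320}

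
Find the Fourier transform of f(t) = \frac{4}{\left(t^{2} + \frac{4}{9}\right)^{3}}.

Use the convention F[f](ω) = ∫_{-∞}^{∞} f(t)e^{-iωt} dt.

F(ω) = \frac{27 \pi \left(4 \omega^{2} + 18 \left|{\omega}\right| + 27\right) e^{- \frac{2 \left|{\omega}\right|}{3}}}{64}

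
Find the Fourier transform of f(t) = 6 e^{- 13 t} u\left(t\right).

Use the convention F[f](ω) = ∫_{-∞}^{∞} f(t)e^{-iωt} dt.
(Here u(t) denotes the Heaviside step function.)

F(ω) = \frac{6}{i \omega + 13}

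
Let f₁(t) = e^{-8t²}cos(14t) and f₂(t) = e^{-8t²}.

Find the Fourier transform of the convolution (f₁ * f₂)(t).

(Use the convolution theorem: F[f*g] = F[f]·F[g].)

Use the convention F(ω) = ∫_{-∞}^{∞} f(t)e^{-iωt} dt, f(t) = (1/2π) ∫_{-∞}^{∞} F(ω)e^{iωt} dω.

F[f₁*f₂](ω) = \frac{\pi \left(e^{\frac{7 \omega}{4}} + 1\right) e^{- \frac{\omega^{2}}{16} - \frac{7 \omega}{8} - \frac{49}{8}}}{16}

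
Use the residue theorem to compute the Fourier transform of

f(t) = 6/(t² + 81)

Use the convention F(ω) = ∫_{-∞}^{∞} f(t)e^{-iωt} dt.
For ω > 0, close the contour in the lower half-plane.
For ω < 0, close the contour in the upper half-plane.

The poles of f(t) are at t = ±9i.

Let g(z) = f(z)e^{-iωz}; for large |z| the factor e^{-iωz} decays in the lower half-plane when ω > 0 and in the upper half-plane when ω < 0.

Case ω > 0 (lower half-plane, clockwise contour ⇒ F(ω) = -2πi·ΣRes):
  Res_{z = - 9 i} g(z) = \frac{i e^{- 9 \omega}}{3}
  F(ω) = -2πi·ΣRes = \frac{2 \pi e^{- 9 \omega}}{3}

Case ω < 0 (upper half-plane, counterclockwise contour ⇒ F(ω) = +2πi·ΣRes):
  Res_{z = 9 i} g(z) = - \frac{i e^{9 \omega}}{3}
  F(ω) = 2πi·ΣRes = \frac{2 \pi e^{9 \omega}}{3}

Both cases combine into a single formula in |ω|:

F(ω) = \frac{2 \pi e^{- 9 \left|{\omega}\right|}}{3}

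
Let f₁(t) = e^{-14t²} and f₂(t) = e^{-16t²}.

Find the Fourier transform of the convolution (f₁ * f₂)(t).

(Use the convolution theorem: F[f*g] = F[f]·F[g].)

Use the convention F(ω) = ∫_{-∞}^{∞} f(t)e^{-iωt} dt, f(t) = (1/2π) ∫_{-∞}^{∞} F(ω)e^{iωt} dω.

F[f₁*f₂](ω) = \frac{\sqrt{14} \pi e^{- \frac{15 \omega^{2}}{448}}}{56}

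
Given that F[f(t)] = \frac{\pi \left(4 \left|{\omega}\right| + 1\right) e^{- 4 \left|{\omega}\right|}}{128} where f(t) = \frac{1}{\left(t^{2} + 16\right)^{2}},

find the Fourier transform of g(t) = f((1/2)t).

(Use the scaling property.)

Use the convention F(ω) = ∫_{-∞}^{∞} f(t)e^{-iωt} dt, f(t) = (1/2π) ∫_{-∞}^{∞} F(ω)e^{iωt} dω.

F[g](ω) = \frac{\pi \left(8 \left|{\omega}\right| + 1\right) e^{- 8 \left|{\omega}\right|}}{64}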